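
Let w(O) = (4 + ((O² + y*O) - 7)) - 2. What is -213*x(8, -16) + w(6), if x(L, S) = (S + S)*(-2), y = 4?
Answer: -13577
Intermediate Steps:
x(L, S) = -4*S (x(L, S) = (2*S)*(-2) = -4*S)
w(O) = -5 + O² + 4*O (w(O) = (4 + ((O² + 4*O) - 7)) - 2 = (4 + (-7 + O² + 4*O)) - 2 = (-3 + O² + 4*O) - 2 = -5 + O² + 4*O)
-213*x(8, -16) + w(6) = -(-852)*(-16) + (-5 + 6² + 4*6) = -213*64 + (-5 + 36 + 24) = -13632 + 55 = -13577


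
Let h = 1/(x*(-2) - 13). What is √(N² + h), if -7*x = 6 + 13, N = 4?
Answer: 29*√53/53 ≈ 3.9835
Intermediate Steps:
x = -19/7 (x = -(6 + 13)/7 = -⅐*19 = -19/7 ≈ -2.7143)
h = -7/53 (h = 1/(-19/7*(-2) - 13) = 1/(38/7 - 13) = 1/(-53/7) = -7/53 ≈ -0.13208)
√(N² + h) = √(4² - 7/53) = √(16 - 7/53) = √(841/53) = 29*√53/53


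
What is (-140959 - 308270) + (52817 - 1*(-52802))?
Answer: -343610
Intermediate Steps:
(-140959 - 308270) + (52817 - 1*(-52802)) = -449229 + (52817 + 52802) = -449229 + 105619 = -343610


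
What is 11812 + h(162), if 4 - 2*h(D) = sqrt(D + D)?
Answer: 11805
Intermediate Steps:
h(D) = 2 - sqrt(2)*sqrt(D)/2 (h(D) = 2 - sqrt(D + D)/2 = 2 - sqrt(2)*sqrt(D)/2)
11812 + h(162) = 11812 + (2 - sqrt(2)*sqrt(162)/2) = 11812 + (2 - sqrt(2)*9*sqrt(2)/2) = 11812 + (2 - 9) = 11812 - 7 = 11805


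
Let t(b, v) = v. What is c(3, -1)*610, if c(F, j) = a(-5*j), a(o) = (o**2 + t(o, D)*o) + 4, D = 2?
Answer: 23790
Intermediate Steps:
a(o) = 4 + o**2 + 2*o (a(o) = (o**2 + 2*o) + 4 = 4 + o**2 + 2*o)
c(F, j) = 4 - 10*j + 25*j**2 (c(F, j) = 4 + (-5*j)**2 + 2*(-5*j) = 4 + 25*j**2 - 10*j = 4 - 10*j + 25*j**2)
c(3, -1)*610 = (4 - 10*(-1) + 25*(-1)**2)*610 = (4 + 10 + 25*1)*610 = (4 + 10 + 25)*610 = 39*610 = 23790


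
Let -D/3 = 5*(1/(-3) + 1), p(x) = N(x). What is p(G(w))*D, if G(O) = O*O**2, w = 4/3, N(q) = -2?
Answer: 20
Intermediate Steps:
w = 4/3 (w = 4*(1/3) = 4/3 ≈ 1.3333)
G(O) = O**3
p(x) = -2
D = -10 (D = -15*(1/(-3) + 1) = -15*(-1/3 + 1) = -15*2/3 = -3*10/3 = -10)
p(G(w))*D = -2*(-10) = 20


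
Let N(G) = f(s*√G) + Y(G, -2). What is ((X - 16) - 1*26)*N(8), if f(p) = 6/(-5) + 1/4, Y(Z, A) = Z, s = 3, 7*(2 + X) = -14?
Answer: -3243/10 ≈ -324.30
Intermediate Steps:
X = -4 (X = -2 + (⅐)*(-14) = -2 - 2 = -4)
f(p) = -19/20 (f(p) = 6*(-⅕) + 1*(¼) = -6/5 + ¼ = -19/20)
N(G) = -19/20 + G
((X - 16) - 1*26)*N(8) = ((-4 - 16) - 1*26)*(-19/20 + 8) = (-20 - 26)*(141/20) = -46*141/20 = -3243/10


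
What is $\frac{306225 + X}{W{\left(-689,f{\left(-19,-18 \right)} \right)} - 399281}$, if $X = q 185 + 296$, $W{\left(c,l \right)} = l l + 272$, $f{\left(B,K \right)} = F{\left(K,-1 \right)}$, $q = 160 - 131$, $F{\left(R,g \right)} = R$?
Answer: $- \frac{103962}{132895} \approx -0.78229$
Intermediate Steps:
$q = 29$
$f{\left(B,K \right)} = K$
$W{\left(c,l \right)} = 272 + l^{2}$ ($W{\left(c,l \right)} = l^{2} + 272 = 272 + l^{2}$)
$X = 5661$ ($X = 29 \cdot 185 + 296 = 5365 + 296 = 5661$)
$\frac{306225 + X}{W{\left(-689,f{\left(-19,-18 \right)} \right)} - 399281} = \frac{306225 + 5661}{\left(272 + \left(-18\right)^{2}\right) - 399281} = \frac{311886}{\left(272 + 324\right) - 399281} = \frac{311886}{596 - 399281} = \frac{311886}{-398685} = 311886 \left(- \frac{1}{398685}\right) = - \frac{103962}{132895}$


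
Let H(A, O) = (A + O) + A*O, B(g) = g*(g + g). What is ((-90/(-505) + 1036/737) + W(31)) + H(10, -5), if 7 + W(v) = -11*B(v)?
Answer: -1577499876/74437 ≈ -21192.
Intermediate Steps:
B(g) = 2*g**2 (B(g) = g*(2*g) = 2*g**2)
H(A, O) = A + O + A*O
W(v) = -7 - 22*v**2
((-90/(-505) + 1036/737) + W(31)) + H(10, -5) = ((-90/(-505) + 1036/737) + (-7 - 22*31**2)) + (10 - 5 + 10*(-5)) = ((-90*(-1/505) + 1036*(1/737)) + (-7 - 22*961)) + (10 - 5 - 50) = ((18/101 + 1036/737) + (-7 - 21142)) - 45 = (117902/74437 - 21149) - 45 = -1574150211/74437 - 45 = -1577499876/74437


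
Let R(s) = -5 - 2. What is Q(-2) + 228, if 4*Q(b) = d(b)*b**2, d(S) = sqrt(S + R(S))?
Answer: 228 + 3*I ≈ 228.0 + 3.0*I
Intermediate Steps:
R(s) = -7
d(S) = sqrt(-7 + S) (d(S) = sqrt(S - 7) = sqrt(-7 + S))
Q(b) = b**2*sqrt(-7 + b)/4 (Q(b) = (sqrt(-7 + b)*b**2)/4 = (b**2*sqrt(-7 + b))/4 = b**2*sqrt(-7 + b)/4)
Q(-2) + 228 = (1/4)*(-2)**2*sqrt(-7 - 2) + 228 = (1/4)*4*sqrt(-9) + 228 = (1/4)*4*(3*I) + 228 = 3*I + 228 = 228 + 3*I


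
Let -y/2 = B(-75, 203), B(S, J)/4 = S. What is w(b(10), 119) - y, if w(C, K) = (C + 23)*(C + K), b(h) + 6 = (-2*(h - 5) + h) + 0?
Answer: 1321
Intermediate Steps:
b(h) = 4 - h (b(h) = -6 + ((-2*(h - 5) + h) + 0) = -6 + ((-2*(-5 + h) + h) + 0) = -6 + (((10 - 2*h) + h) + 0) = -6 + ((10 - h) + 0) = -6 + (10 - h) = 4 - h)
B(S, J) = 4*S
w(C, K) = (23 + C)*(C + K)
y = 600 (y = -8*(-75) = -2*(-300) = 600)
w(b(10), 119) - y = ((4 - 1*10)² + 23*(4 - 1*10) + 23*119 + (4 - 1*10)*119) - 1*600 = ((4 - 10)² + 23*(4 - 10) + 2737 + (4 - 10)*119) - 600 = ((-6)² + 23*(-6) + 2737 - 6*119) - 600 = (36 - 138 + 2737 - 714) - 600 = 1921 - 600 = 1321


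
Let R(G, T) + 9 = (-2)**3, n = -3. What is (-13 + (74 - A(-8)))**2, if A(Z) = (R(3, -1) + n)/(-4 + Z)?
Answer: 31684/9 ≈ 3520.4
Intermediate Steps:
R(G, T) = -17 (R(G, T) = -9 + (-2)**3 = -9 - 8 = -17)
A(Z) = -20/(-4 + Z) (A(Z) = (-17 - 3)/(-4 + Z) = -20/(-4 + Z))
(-13 + (74 - A(-8)))**2 = (-13 + (74 - (-20)/(-4 - 8)))**2 = (-13 + (74 - (-20)/(-12)))**2 = (-13 + (74 - (-20)*(-1)/12))**2 = (-13 + (74 - 1*5/3))**2 = (-13 + (74 - 5/3))**2 = (-13 + 217/3)**2 = (178/3)**2 = 31684/9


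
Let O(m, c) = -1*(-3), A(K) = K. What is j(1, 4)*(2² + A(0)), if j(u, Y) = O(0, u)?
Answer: 12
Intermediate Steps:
O(m, c) = 3
j(u, Y) = 3
j(1, 4)*(2² + A(0)) = 3*(2² + 0) = 3*(4 + 0) = 3*4 = 12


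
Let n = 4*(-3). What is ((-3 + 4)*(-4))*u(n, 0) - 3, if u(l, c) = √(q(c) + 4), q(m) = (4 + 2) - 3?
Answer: -3 - 4*√7 ≈ -13.583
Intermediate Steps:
q(m) = 3 (q(m) = 6 - 3 = 3)
n = -12
u(l, c) = √7 (u(l, c) = √(3 + 4) = √7)
((-3 + 4)*(-4))*u(n, 0) - 3 = ((-3 + 4)*(-4))*√7 - 3 = (1*(-4))*√7 - 3 = -4*√7 - 3 = -3 - 4*√7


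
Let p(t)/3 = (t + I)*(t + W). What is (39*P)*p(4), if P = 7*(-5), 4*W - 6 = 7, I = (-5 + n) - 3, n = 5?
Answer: -118755/4 ≈ -29689.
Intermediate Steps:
I = -3 (I = (-5 + 5) - 3 = 0 - 3 = -3)
W = 13/4 (W = 3/2 + (¼)*7 = 3/2 + 7/4 = 13/4 ≈ 3.2500)
P = -35
p(t) = 3*(-3 + t)*(13/4 + t) (p(t) = 3*((t - 3)*(t + 13/4)) = 3*((-3 + t)*(13/4 + t)) = 3*(-3 + t)*(13/4 + t))
(39*P)*p(4) = (39*(-35))*(-117/4 + 3*4² + (¾)*4) = -1365*(-117/4 + 3*16 + 3) = -1365*(-117/4 + 48 + 3) = -1365*87/4 = -118755/4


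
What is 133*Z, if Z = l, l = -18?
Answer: -2394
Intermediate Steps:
Z = -18
133*Z = 133*(-18) = -2394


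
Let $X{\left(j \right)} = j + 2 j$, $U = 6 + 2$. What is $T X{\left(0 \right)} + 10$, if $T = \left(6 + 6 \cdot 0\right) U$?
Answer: $10$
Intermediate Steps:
$U = 8$
$X{\left(j \right)} = 3 j$
$T = 48$ ($T = \left(6 + 6 \cdot 0\right) 8 = \left(6 + 0\right) 8 = 6 \cdot 8 = 48$)
$T X{\left(0 \right)} + 10 = 48 \cdot 3 \cdot 0 + 10 = 48 \cdot 0 + 10 = 0 + 10 = 10$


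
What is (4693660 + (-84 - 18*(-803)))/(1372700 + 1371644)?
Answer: 2354015/1372172 ≈ 1.7155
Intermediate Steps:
(4693660 + (-84 - 18*(-803)))/(1372700 + 1371644) = (4693660 + (-84 + 14454))/2744344 = (4693660 + 14370)*(1/2744344) = 4708030*(1/2744344) = 2354015/1372172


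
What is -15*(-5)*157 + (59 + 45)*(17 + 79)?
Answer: 21759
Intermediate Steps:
-15*(-5)*157 + (59 + 45)*(17 + 79) = 75*157 + 104*96 = 11775 + 9984 = 21759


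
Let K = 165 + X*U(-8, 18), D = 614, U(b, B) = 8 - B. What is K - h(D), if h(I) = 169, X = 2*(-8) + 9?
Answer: 66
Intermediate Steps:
X = -7 (X = -16 + 9 = -7)
K = 235 (K = 165 - 7*(8 - 1*18) = 165 - 7*(8 - 18) = 165 - 7*(-10) = 165 + 70 = 235)
K - h(D) = 235 - 1*169 = 235 - 169 = 66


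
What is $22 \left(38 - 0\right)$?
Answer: $836$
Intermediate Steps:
$22 \left(38 - 0\right) = 22 \left(38 + 0\right) = 22 \cdot 38 = 836$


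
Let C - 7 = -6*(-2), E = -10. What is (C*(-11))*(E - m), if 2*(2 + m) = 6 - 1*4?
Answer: 1881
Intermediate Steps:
C = 19 (C = 7 - 6*(-2) = 7 + 12 = 19)
m = -1 (m = -2 + (6 - 1*4)/2 = -2 + (6 - 4)/2 = -2 + (½)*2 = -2 + 1 = -1)
(C*(-11))*(E - m) = (19*(-11))*(-10 - 1*(-1)) = -209*(-10 + 1) = -209*(-9) = 1881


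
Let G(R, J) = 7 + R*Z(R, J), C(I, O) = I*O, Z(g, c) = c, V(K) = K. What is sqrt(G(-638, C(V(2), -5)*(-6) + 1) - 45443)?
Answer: I*sqrt(84354) ≈ 290.44*I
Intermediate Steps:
G(R, J) = 7 + J*R (G(R, J) = 7 + R*J = 7 + J*R)
sqrt(G(-638, C(V(2), -5)*(-6) + 1) - 45443) = sqrt((7 + ((2*(-5))*(-6) + 1)*(-638)) - 45443) = sqrt((7 + (-10*(-6) + 1)*(-638)) - 45443) = sqrt((7 + (60 + 1)*(-638)) - 45443) = sqrt((7 + 61*(-638)) - 45443) = sqrt((7 - 38918) - 45443) = sqrt(-38911 - 45443) = sqrt(-84354) = I*sqrt(84354)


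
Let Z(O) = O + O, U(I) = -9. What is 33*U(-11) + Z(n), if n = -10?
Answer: -317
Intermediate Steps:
Z(O) = 2*O
33*U(-11) + Z(n) = 33*(-9) + 2*(-10) = -297 - 20 = -317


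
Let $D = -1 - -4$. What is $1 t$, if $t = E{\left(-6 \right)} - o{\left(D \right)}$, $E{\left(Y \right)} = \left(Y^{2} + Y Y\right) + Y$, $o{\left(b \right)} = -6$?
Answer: $72$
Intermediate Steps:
$D = 3$ ($D = -1 + 4 = 3$)
$E{\left(Y \right)} = Y + 2 Y^{2}$ ($E{\left(Y \right)} = \left(Y^{2} + Y^{2}\right) + Y = 2 Y^{2} + Y = Y + 2 Y^{2}$)
$t = 72$ ($t = - 6 \left(1 + 2 \left(-6\right)\right) - -6 = - 6 \left(1 - 12\right) + 6 = \left(-6\right) \left(-11\right) + 6 = 66 + 6 = 72$)
$1 t = 1 \cdot 72 = 72$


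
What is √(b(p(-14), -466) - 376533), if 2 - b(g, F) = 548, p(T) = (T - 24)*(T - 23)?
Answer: I*√377079 ≈ 614.07*I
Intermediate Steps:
p(T) = (-24 + T)*(-23 + T)
b(g, F) = -546 (b(g, F) = 2 - 1*548 = 2 - 548 = -546)
√(b(p(-14), -466) - 376533) = √(-546 - 376533) = √(-377079) = I*√377079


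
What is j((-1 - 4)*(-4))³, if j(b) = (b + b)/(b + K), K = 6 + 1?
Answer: 64000/19683 ≈ 3.2515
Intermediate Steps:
K = 7
j(b) = 2*b/(7 + b) (j(b) = (b + b)/(b + 7) = (2*b)/(7 + b) = 2*b/(7 + b))
j((-1 - 4)*(-4))³ = (2*((-1 - 4)*(-4))/(7 + (-1 - 4)*(-4)))³ = (2*(-5*(-4))/(7 - 5*(-4)))³ = (2*20/(7 + 20))³ = (2*20/27)³ = (2*20*(1/27))³ = (40/27)³ = 64000/19683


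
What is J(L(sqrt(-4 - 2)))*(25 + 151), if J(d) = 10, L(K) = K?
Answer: 1760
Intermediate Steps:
J(L(sqrt(-4 - 2)))*(25 + 151) = 10*(25 + 151) = 10*176 = 1760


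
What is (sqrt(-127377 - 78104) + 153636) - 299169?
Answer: -145533 + I*sqrt(205481) ≈ -1.4553e+5 + 453.3*I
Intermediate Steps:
(sqrt(-127377 - 78104) + 153636) - 299169 = (sqrt(-205481) + 153636) - 299169 = (I*sqrt(205481) + 153636) - 299169 = (153636 + I*sqrt(205481)) - 299169 = -145533 + I*sqrt(205481)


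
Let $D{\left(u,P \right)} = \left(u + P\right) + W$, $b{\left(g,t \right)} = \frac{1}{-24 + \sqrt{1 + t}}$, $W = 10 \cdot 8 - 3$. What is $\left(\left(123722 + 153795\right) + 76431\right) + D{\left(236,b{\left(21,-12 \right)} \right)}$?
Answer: $\frac{207951183}{587} - \frac{i \sqrt{11}}{587} \approx 3.5426 \cdot 10^{5} - 0.0056501 i$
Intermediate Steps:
$W = 77$ ($W = 80 - 3 = 77$)
$D{\left(u,P \right)} = 77 + P + u$ ($D{\left(u,P \right)} = \left(u + P\right) + 77 = \left(P + u\right) + 77 = 77 + P + u$)
$\left(\left(123722 + 153795\right) + 76431\right) + D{\left(236,b{\left(21,-12 \right)} \right)} = \left(\left(123722 + 153795\right) + 76431\right) + \left(77 + \frac{1}{-24 + \sqrt{1 - 12}} + 236\right) = \left(277517 + 76431\right) + \left(77 + \frac{1}{-24 + \sqrt{-11}} + 236\right) = 353948 + \left(77 + \frac{1}{-24 + i \sqrt{11}} + 236\right) = 353948 + \left(313 + \frac{1}{-24 + i \sqrt{11}}\right) = 354261 + \frac{1}{-24 + i \sqrt{11}}$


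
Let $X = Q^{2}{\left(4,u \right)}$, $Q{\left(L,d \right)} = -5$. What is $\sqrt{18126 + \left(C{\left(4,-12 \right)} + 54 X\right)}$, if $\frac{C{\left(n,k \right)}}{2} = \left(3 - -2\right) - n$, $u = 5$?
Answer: $\sqrt{19478} \approx 139.56$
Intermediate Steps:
$C{\left(n,k \right)} = 10 - 2 n$ ($C{\left(n,k \right)} = 2 \left(\left(3 - -2\right) - n\right) = 2 \left(\left(3 + 2\right) - n\right) = 2 \left(5 - n\right) = 10 - 2 n$)
$X = 25$ ($X = \left(-5\right)^{2} = 25$)
$\sqrt{18126 + \left(C{\left(4,-12 \right)} + 54 X\right)} = \sqrt{18126 + \left(\left(10 - 8\right) + 54 \cdot 25\right)} = \sqrt{18126 + \left(\left(10 - 8\right) + 1350\right)} = \sqrt{18126 + \left(2 + 1350\right)} = \sqrt{18126 + 1352} = \sqrt{19478}$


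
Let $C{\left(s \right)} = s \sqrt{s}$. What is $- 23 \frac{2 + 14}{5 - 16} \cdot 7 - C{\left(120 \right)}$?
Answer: $\frac{2576}{11} - 240 \sqrt{30} \approx -1080.4$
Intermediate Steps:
$C{\left(s \right)} = s^{\frac{3}{2}}$
$- 23 \frac{2 + 14}{5 - 16} \cdot 7 - C{\left(120 \right)} = - 23 \frac{2 + 14}{5 - 16} \cdot 7 - 120^{\frac{3}{2}} = - 23 \frac{16}{-11} \cdot 7 - 240 \sqrt{30} = - 23 \cdot 16 \left(- \frac{1}{11}\right) 7 - 240 \sqrt{30} = \left(-23\right) \left(- \frac{16}{11}\right) 7 - 240 \sqrt{30} = \frac{368}{11} \cdot 7 - 240 \sqrt{30} = \frac{2576}{11} - 240 \sqrt{30}$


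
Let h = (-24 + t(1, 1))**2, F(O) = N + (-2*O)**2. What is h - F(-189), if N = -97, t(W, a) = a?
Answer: -142258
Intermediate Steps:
F(O) = -97 + 4*O**2 (F(O) = -97 + (-2*O)**2 = -97 + 4*O**2)
h = 529 (h = (-24 + 1)**2 = (-23)**2 = 529)
h - F(-189) = 529 - (-97 + 4*(-189)**2) = 529 - (-97 + 4*35721) = 529 - (-97 + 142884) = 529 - 1*142787 = 529 - 142787 = -142258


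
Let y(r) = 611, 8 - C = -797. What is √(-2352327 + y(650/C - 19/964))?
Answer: 2*I*√587929 ≈ 1533.5*I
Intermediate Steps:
C = 805 (C = 8 - 1*(-797) = 8 + 797 = 805)
√(-2352327 + y(650/C - 19/964)) = √(-2352327 + 611) = √(-2351716) = 2*I*√587929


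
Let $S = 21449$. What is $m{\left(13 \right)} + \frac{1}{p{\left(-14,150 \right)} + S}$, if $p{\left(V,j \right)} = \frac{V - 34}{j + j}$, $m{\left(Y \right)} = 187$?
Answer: $\frac{100273352}{536221} \approx 187.0$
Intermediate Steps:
$p{\left(V,j \right)} = \frac{-34 + V}{2 j}$ ($p{\left(V,j \right)} = \frac{V - 34}{2 j} = \left(V - 34\right) \frac{1}{2 j} = \left(-34 + V\right) \frac{1}{2 j} = \frac{-34 + V}{2 j}$)
$m{\left(13 \right)} + \frac{1}{p{\left(-14,150 \right)} + S} = 187 + \frac{1}{\frac{-34 - 14}{2 \cdot 150} + 21449} = 187 + \frac{1}{\frac{1}{2} \cdot \frac{1}{150} \left(-48\right) + 21449} = 187 + \frac{1}{- \frac{4}{25} + 21449} = 187 + \frac{1}{\frac{536221}{25}} = 187 + \frac{25}{536221} = \frac{100273352}{536221}$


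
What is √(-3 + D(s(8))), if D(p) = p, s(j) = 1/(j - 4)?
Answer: I*√11/2 ≈ 1.6583*I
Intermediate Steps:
s(j) = 1/(-4 + j)
√(-3 + D(s(8))) = √(-3 + 1/(-4 + 8)) = √(-3 + 1/4) = √(-3 + ¼) = √(-11/4) = I*√11/2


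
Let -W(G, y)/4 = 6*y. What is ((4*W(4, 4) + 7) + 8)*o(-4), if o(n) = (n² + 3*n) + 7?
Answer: -4059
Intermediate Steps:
o(n) = 7 + n² + 3*n
W(G, y) = -24*y
((4*W(4, 4) + 7) + 8)*o(-4) = ((4*(-24*4) + 7) + 8)*(7 + (-4)² + 3*(-4)) = ((4*(-96) + 7) + 8)*(7 + 16 - 12) = ((-384 + 7) + 8)*11 = (-377 + 8)*11 = -369*11 = -4059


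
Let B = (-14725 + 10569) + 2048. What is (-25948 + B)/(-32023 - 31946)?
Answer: 9352/21323 ≈ 0.43859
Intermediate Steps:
B = -2108 (B = -4156 + 2048 = -2108)
(-25948 + B)/(-32023 - 31946) = (-25948 - 2108)/(-32023 - 31946) = -28056/(-63969) = -28056*(-1/63969) = 9352/21323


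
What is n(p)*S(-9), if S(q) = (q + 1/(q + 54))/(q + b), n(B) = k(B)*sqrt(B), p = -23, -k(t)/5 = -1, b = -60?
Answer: 404*I*sqrt(23)/621 ≈ 3.12*I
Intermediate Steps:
k(t) = 5 (k(t) = -5*(-1) = 5)
n(B) = 5*sqrt(B)
S(q) = (q + 1/(54 + q))/(-60 + q) (S(q) = (q + 1/(q + 54))/(q - 60) = (q + 1/(54 + q))/(-60 + q))
n(p)*S(-9) = (5*sqrt(-23))*((1 + (-9)**2 + 54*(-9))/(-3240 + (-9)**2 - 6*(-9))) = (5*(I*sqrt(23)))*((1 + 81 - 486)/(-3240 + 81 + 54)) = (5*I*sqrt(23))*(-404/(-3105)) = (5*I*sqrt(23))*(-1/3105*(-404)) = (5*I*sqrt(23))*(404/3105) = 404*I*sqrt(23)/621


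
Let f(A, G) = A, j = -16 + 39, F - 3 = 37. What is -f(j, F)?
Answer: -23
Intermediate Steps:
F = 40 (F = 3 + 37 = 40)
j = 23
-f(j, F) = -1*23 = -23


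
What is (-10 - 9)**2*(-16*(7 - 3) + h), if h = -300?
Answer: -131404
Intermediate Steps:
(-10 - 9)**2*(-16*(7 - 3) + h) = (-10 - 9)**2*(-16*(7 - 3) - 300) = (-19)**2*(-16*4 - 300) = 361*(-64 - 300) = 361*(-364) = -131404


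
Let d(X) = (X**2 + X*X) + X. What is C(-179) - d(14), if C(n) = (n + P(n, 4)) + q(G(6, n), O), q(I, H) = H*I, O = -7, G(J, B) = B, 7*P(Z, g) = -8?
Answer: 4668/7 ≈ 666.86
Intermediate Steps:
d(X) = X + 2*X**2 (d(X) = (X**2 + X**2) + X = 2*X**2 + X = X + 2*X**2)
P(Z, g) = -8/7 (P(Z, g) = (1/7)*(-8) = -8/7)
C(n) = -8/7 - 6*n (C(n) = (n - 8/7) - 7*n = (-8/7 + n) - 7*n = -8/7 - 6*n)
C(-179) - d(14) = (-8/7 - 6*(-179)) - 14*(1 + 2*14) = (-8/7 + 1074) - 14*(1 + 28) = 7510/7 - 14*29 = 7510/7 - 1*406 = 7510/7 - 406 = 4668/7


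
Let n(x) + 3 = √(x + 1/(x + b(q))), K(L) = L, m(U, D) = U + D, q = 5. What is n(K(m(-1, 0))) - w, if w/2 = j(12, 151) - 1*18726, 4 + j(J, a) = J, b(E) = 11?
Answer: 37433 + 3*I*√10/10 ≈ 37433.0 + 0.94868*I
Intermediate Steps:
m(U, D) = D + U
n(x) = -3 + √(x + 1/(11 + x)) (n(x) = -3 + √(x + 1/(x + 11)) = -3 + √(x + 1/(11 + x)))
j(J, a) = -4 + J
w = -37436 (w = 2*((-4 + 12) - 1*18726) = 2*(8 - 18726) = 2*(-18718) = -37436)
n(K(m(-1, 0))) - w = (-3 + √((1 + (0 - 1)*(11 + (0 - 1)))/(11 + (0 - 1)))) - 1*(-37436) = (-3 + √((1 - (11 - 1))/(11 - 1))) + 37436 = (-3 + √((1 - 1*10)/10)) + 37436 = (-3 + √((1 - 10)/10)) + 37436 = (-3 + √((⅒)*(-9))) + 37436 = (-3 + √(-9/10)) + 37436 = (-3 + 3*I*√10/10) + 37436 = 37433 + 3*I*√10/10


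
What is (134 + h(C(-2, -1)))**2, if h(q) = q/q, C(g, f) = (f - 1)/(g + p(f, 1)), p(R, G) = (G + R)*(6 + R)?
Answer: 18225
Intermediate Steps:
p(R, G) = (6 + R)*(G + R)
C(g, f) = (-1 + f)/(6 + g + f**2 + 7*f) (C(g, f) = (f - 1)/(g + (f**2 + 6*1 + 6*f + 1*f)) = (-1 + f)/(g + (f**2 + 6 + 6*f + f)) = (-1 + f)/(g + (6 + f**2 + 7*f)) = (-1 + f)/(6 + g + f**2 + 7*f))
h(q) = 1
(134 + h(C(-2, -1)))**2 = (134 + 1)**2 = 135**2 = 18225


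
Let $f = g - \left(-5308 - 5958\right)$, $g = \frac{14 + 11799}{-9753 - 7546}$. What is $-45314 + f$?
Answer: $- \frac{589008165}{17299} \approx -34049.0$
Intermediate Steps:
$g = - \frac{11813}{17299}$ ($g = \frac{11813}{-17299} = 11813 \left(- \frac{1}{17299}\right) = - \frac{11813}{17299} \approx -0.68287$)
$f = \frac{194878721}{17299}$ ($f = - \frac{11813}{17299} - \left(-5308 - 5958\right) = - \frac{11813}{17299} - -11266 = - \frac{11813}{17299} + 11266 = \frac{194878721}{17299} \approx 11265.0$)
$-45314 + f = -45314 + \frac{194878721}{17299} = - \frac{589008165}{17299}$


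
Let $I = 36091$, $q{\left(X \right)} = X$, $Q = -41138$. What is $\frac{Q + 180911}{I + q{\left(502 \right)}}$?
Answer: $\frac{139773}{36593} \approx 3.8197$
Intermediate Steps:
$\frac{Q + 180911}{I + q{\left(502 \right)}} = \frac{-41138 + 180911}{36091 + 502} = \frac{139773}{36593}$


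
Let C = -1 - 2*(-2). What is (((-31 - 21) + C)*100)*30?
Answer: -147000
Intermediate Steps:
C = 3 (C = -1 + 4 = 3)
(((-31 - 21) + C)*100)*30 = (((-31 - 21) + 3)*100)*30 = ((-52 + 3)*100)*30 = -49*100*30 = -4900*30 = -147000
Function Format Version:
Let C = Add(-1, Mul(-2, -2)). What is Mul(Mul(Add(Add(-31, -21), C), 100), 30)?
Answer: -147000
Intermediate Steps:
C = 3 (C = Add(-1, 4) = 3)
Mul(Mul(Add(Add(-31, -21), C), 100), 30) = Mul(Mul(Add(Add(-31, -21), 3), 100), 30) = Mul(Mul(Add(-52, 3), 100), 30) = Mul(Mul(-49, 100), 30) = Mul(-4900, 30) = -147000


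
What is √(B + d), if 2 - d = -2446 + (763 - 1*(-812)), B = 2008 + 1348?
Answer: √4229 ≈ 65.031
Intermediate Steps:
B = 3356
d = 873 (d = 2 - (-2446 + (763 - 1*(-812))) = 2 - (-2446 + (763 + 812)) = 2 - (-2446 + 1575) = 2 - 1*(-871) = 2 + 871 = 873)
√(B + d) = √(3356 + 873) = √4229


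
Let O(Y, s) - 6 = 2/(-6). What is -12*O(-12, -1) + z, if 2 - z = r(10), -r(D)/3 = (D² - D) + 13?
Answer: 243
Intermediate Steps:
O(Y, s) = 17/3 (O(Y, s) = 6 + 2/(-6) = 6 + 2*(-⅙) = 6 - ⅓ = 17/3)
r(D) = -39 - 3*D² + 3*D (r(D) = -3*((D² - D) + 13) = -3*(13 + D² - D) = -39 - 3*D² + 3*D)
z = 311 (z = 2 - (-39 - 3*10² + 3*10) = 2 - (-39 - 3*100 + 30) = 2 - (-39 - 300 + 30) = 2 - 1*(-309) = 2 + 309 = 311)
-12*O(-12, -1) + z = -12*17/3 + 311 = -68 + 311 = 243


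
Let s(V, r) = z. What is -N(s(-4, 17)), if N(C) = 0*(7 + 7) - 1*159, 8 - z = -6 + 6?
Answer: 159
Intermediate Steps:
z = 8 (z = 8 - (-6 + 6) = 8 - 1*0 = 8 + 0 = 8)
s(V, r) = 8
N(C) = -159 (N(C) = 0*14 - 159 = 0 - 159 = -159)
-N(s(-4, 17)) = -1*(-159) = 159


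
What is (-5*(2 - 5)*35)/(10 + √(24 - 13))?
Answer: 5250/89 - 525*√11/89 ≈ 39.424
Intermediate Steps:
(-5*(2 - 5)*35)/(10 + √(24 - 13)) = (-5*(-3)*35)/(10 + √11) = (15*35)/(10 + √11) = 525/(10 + √11)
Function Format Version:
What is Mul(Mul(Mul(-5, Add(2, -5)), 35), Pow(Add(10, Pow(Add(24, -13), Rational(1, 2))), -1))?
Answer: Add(Rational(5250, 89), Mul(Rational(-525, 89), Pow(11, Rational(1, 2)))) ≈ 39.424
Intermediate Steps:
Mul(Mul(Mul(-5, Add(2, -5)), 35), Pow(Add(10, Pow(Add(24, -13), Rational(1, 2))), -1)) = Mul(Mul(Mul(-5, -3), 35), Pow(Add(10, Pow(11, Rational(1, 2))), -1)) = Mul(Mul(15, 35), Pow(Add(10, Pow(11, Rational(1, 2))), -1)) = Mul(525, Pow(Add(10, Pow(11, Rational(1, 2))), -1))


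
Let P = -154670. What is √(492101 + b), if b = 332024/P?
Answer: √2943096707086705/77335 ≈ 701.50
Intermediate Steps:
b = -166012/77335 (b = 332024/(-154670) = 332024*(-1/154670) = -166012/77335 ≈ -2.1467)
√(492101 + b) = √(492101 - 166012/77335) = √(38056464823/77335) = √2943096707086705/77335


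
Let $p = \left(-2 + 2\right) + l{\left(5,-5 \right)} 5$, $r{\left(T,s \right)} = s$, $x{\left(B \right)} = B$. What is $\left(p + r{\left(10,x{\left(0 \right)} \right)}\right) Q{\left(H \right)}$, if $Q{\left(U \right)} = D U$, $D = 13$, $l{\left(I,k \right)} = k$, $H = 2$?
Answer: $-650$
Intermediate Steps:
$Q{\left(U \right)} = 13 U$
$p = -25$ ($p = \left(-2 + 2\right) - 25 = 0 - 25 = -25$)
$\left(p + r{\left(10,x{\left(0 \right)} \right)}\right) Q{\left(H \right)} = \left(-25 + 0\right) 13 \cdot 2 = \left(-25\right) 26 = -650$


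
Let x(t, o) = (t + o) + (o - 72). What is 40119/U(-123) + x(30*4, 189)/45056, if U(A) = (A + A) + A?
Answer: -301240745/2770944 ≈ -108.71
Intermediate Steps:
U(A) = 3*A (U(A) = 2*A + A = 3*A)
x(t, o) = -72 + t + 2*o (x(t, o) = (o + t) + (-72 + o) = -72 + t + 2*o)
40119/U(-123) + x(30*4, 189)/45056 = 40119/((3*(-123))) + (-72 + 30*4 + 2*189)/45056 = 40119/(-369) + (-72 + 120 + 378)*(1/45056) = 40119*(-1/369) + 426*(1/45056) = -13373/123 + 213/22528 = -301240745/2770944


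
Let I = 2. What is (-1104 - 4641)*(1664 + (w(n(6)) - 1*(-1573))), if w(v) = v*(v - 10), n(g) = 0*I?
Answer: -18596565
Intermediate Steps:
n(g) = 0 (n(g) = 0*2 = 0)
w(v) = v*(-10 + v)
(-1104 - 4641)*(1664 + (w(n(6)) - 1*(-1573))) = (-1104 - 4641)*(1664 + (0*(-10 + 0) - 1*(-1573))) = -5745*(1664 + (0*(-10) + 1573)) = -5745*(1664 + (0 + 1573)) = -5745*(1664 + 1573) = -5745*3237 = -18596565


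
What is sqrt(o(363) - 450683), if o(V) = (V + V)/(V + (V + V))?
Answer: I*sqrt(4056141)/3 ≈ 671.33*I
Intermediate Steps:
o(V) = 2/3 (o(V) = (2*V)/(V + 2*V) = (2*V)/((3*V)) = (2*V)*(1/(3*V)) = 2/3)
sqrt(o(363) - 450683) = sqrt(2/3 - 450683) = sqrt(-1352047/3) = I*sqrt(4056141)/3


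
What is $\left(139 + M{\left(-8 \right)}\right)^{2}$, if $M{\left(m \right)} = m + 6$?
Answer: $18769$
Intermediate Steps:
$M{\left(m \right)} = 6 + m$
$\left(139 + M{\left(-8 \right)}\right)^{2} = \left(139 + \left(6 - 8\right)\right)^{2} = \left(139 - 2\right)^{2} = 137^{2} = 18769$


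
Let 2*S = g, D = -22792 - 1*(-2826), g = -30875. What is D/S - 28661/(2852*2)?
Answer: -657136247/176111000 ≈ -3.7314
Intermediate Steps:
D = -19966 (D = -22792 + 2826 = -19966)
S = -30875/2 (S = (½)*(-30875) = -30875/2 ≈ -15438.)
D/S - 28661/(2852*2) = -19966/(-30875/2) - 28661/(2852*2) = -19966*(-2/30875) - 28661/5704 = 39932/30875 - 28661*1/5704 = 39932/30875 - 28661/5704 = -657136247/176111000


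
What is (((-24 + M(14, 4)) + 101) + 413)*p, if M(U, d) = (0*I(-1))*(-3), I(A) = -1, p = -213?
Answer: -104370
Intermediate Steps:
M(U, d) = 0 (M(U, d) = (0*(-1))*(-3) = 0*(-3) = 0)
(((-24 + M(14, 4)) + 101) + 413)*p = (((-24 + 0) + 101) + 413)*(-213) = ((-24 + 101) + 413)*(-213) = (77 + 413)*(-213) = 490*(-213) = -104370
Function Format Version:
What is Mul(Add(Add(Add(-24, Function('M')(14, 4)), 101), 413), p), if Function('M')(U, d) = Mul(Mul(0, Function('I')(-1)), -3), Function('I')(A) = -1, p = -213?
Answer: -104370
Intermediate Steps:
Function('M')(U, d) = 0 (Function('M')(U, d) = Mul(Mul(0, -1), -3) = Mul(0, -3) = 0)
Mul(Add(Add(Add(-24, Function('M')(14, 4)), 101), 413), p) = Mul(Add(Add(Add(-24, 0), 101), 413), -213) = Mul(Add(Add(-24, 101), 413), -213) = Mul(Add(77, 413), -213) = Mul(490, -213) = -104370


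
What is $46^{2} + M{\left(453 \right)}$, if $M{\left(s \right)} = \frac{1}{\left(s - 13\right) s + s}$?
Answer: $\frac{422719669}{199773} \approx 2116.0$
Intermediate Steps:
$M{\left(s \right)} = \frac{1}{s + s \left(-13 + s\right)}$ ($M{\left(s \right)} = \frac{1}{\left(-13 + s\right) s + s} = \frac{1}{s \left(-13 + s\right) + s} = \frac{1}{s + s \left(-13 + s\right)}$)
$46^{2} + M{\left(453 \right)} = 46^{2} + \frac{1}{453 \left(-12 + 453\right)} = 2116 + \frac{1}{453 \cdot 441} = 2116 + \frac{1}{453} \cdot \frac{1}{441} = 2116 + \frac{1}{199773} = \frac{422719669}{199773}$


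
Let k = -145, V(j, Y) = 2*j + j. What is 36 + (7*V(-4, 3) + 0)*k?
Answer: 12216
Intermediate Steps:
V(j, Y) = 3*j
36 + (7*V(-4, 3) + 0)*k = 36 + (7*(3*(-4)) + 0)*(-145) = 36 + (7*(-12) + 0)*(-145) = 36 + (-84 + 0)*(-145) = 36 - 84*(-145) = 36 + 12180 = 12216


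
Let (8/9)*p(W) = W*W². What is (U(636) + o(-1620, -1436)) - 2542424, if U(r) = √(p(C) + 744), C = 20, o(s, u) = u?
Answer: -2543860 + 4*√609 ≈ -2.5438e+6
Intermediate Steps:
p(W) = 9*W³/8 (p(W) = 9*(W*W²)/8 = 9*W³/8)
U(r) = 4*√609 (U(r) = √((9/8)*20³ + 744) = √((9/8)*8000 + 744) = √(9000 + 744) = √9744 = 4*√609)
(U(636) + o(-1620, -1436)) - 2542424 = (4*√609 - 1436) - 2542424 = (-1436 + 4*√609) - 2542424 = -2543860 + 4*√609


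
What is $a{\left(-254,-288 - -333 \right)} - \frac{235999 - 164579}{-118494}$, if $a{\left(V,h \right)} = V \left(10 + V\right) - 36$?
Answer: $\frac{3669794890}{59247} \approx 61941.0$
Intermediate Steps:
$a{\left(V,h \right)} = -36 + V \left(10 + V\right)$ ($a{\left(V,h \right)} = V \left(10 + V\right) - 36 = -36 + V \left(10 + V\right)$)
$a{\left(-254,-288 - -333 \right)} - \frac{235999 - 164579}{-118494} = \left(-36 + \left(-254\right)^{2} + 10 \left(-254\right)\right) - \frac{235999 - 164579}{-118494} = \left(-36 + 64516 - 2540\right) - 71420 \left(- \frac{1}{118494}\right) = 61940 - - \frac{35710}{59247} = 61940 + \frac{35710}{59247} = \frac{3669794890}{59247}$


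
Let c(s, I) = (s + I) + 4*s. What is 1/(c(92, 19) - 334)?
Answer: 1/145 ≈ 0.0068966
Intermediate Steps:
c(s, I) = I + 5*s (c(s, I) = (I + s) + 4*s = I + 5*s)
1/(c(92, 19) - 334) = 1/((19 + 5*92) - 334) = 1/((19 + 460) - 334) = 1/(479 - 334) = 1/145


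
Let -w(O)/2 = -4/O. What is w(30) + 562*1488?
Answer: 12543844/15 ≈ 8.3626e+5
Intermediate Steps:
w(O) = 8/O (w(O) = -(-8)/O = 8/O)
w(30) + 562*1488 = 8/30 + 562*1488 = 8*(1/30) + 836256 = 4/15 + 836256 = 12543844/15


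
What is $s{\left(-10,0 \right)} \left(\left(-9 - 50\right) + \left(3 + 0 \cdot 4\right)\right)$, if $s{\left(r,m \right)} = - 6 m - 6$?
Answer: $336$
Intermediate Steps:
$s{\left(r,m \right)} = -6 - 6 m$
$s{\left(-10,0 \right)} \left(\left(-9 - 50\right) + \left(3 + 0 \cdot 4\right)\right) = \left(-6 - 0\right) \left(\left(-9 - 50\right) + \left(3 + 0 \cdot 4\right)\right) = \left(-6 + 0\right) \left(\left(-9 - 50\right) + \left(3 + 0\right)\right) = - 6 \left(-59 + 3\right) = \left(-6\right) \left(-56\right) = 336$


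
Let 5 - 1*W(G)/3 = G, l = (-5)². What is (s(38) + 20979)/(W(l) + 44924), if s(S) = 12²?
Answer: 21123/44864 ≈ 0.47082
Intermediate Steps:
s(S) = 144
l = 25
W(G) = 15 - 3*G
(s(38) + 20979)/(W(l) + 44924) = (144 + 20979)/((15 - 3*25) + 44924) = 21123/((15 - 75) + 44924) = 21123/(-60 + 44924) = 21123/44864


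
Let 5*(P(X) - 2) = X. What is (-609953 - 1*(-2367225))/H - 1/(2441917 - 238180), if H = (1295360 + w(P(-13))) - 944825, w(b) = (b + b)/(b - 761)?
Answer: 129357258109909/25803774702963 ≈ 5.0131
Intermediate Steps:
P(X) = 2 + X/5
w(b) = 2*b/(-761 + b) (w(b) = (2*b)/(-761 + b) = 2*b/(-761 + b))
H = 667418643/1904 (H = (1295360 + 2*(2 + (1/5)*(-13))/(-761 + (2 + (1/5)*(-13)))) - 944825 = (1295360 + 2*(2 - 13/5)/(-761 + (2 - 13/5))) - 944825 = (1295360 + 2*(-3/5)/(-761 - 3/5)) - 944825 = (1295360 + 2*(-3/5)/(-3808/5)) - 944825 = (1295360 + 2*(-3/5)*(-5/3808)) - 944825 = (1295360 + 3/1904) - 944825 = 2466365443/1904 - 944825 = 667418643/1904 ≈ 3.5054e+5)
(-609953 - 1*(-2367225))/H - 1/(2441917 - 238180) = (-609953 - 1*(-2367225))/(667418643/1904) - 1/(2441917 - 238180) = (-609953 + 2367225)*(1904/667418643) - 1/2203737 = 1757272*(1904/667418643) - 1*1/2203737 = 176097152/35127297 - 1/2203737 = 129357258109909/25803774702963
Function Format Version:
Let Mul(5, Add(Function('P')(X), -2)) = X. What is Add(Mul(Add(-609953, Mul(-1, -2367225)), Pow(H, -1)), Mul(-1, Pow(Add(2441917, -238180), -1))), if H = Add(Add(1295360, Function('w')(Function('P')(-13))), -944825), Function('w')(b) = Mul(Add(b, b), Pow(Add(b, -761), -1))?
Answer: Rational(129357258109909, 25803774702963) ≈ 5.0131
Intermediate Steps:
Function('P')(X) = Add(2, Mul(Rational(1, 5), X))
Function('w')(b) = Mul(2, b, Pow(Add(-761, b), -1)) (Function('w')(b) = Mul(Mul(2, b), Pow(Add(-761, b), -1)) = Mul(2, b, Pow(Add(-761, b), -1)))
H = Rational(667418643, 1904) (H = Add(Add(1295360, Mul(2, Add(2, Mul(Rational(1, 5), -13)), Pow(Add(-761, Add(2, Mul(Rational(1, 5), -13))), -1))), -944825) = Add(Add(1295360, Mul(2, Add(2, Rational(-13, 5)), Pow(Add(-761, Add(2, Rational(-13, 5))), -1))), -944825) = Add(Add(1295360, Mul(2, Rational(-3, 5), Pow(Add(-761, Rational(-3, 5)), -1))), -944825) = Add(Add(1295360, Mul(2, Rational(-3, 5), Pow(Rational(-3808, 5), -1))), -944825) = Add(Add(1295360, Mul(2, Rational(-3, 5), Rational(-5, 3808))), -944825) = Add(Add(1295360, Rational(3, 1904)), -944825) = Add(Rational(2466365443, 1904), -944825) = Rational(667418643, 1904) ≈ 3.5054e+5)
Add(Mul(Add(-609953, Mul(-1, -2367225)), Pow(H, -1)), Mul(-1, Pow(Add(2441917, -238180), -1))) = Add(Mul(Add(-609953, Mul(-1, -2367225)), Pow(Rational(667418643, 1904), -1)), Mul(-1, Pow(Add(2441917, -238180), -1))) = Add(Mul(Add(-609953, 2367225), Rational(1904, 667418643)), Mul(-1, Pow(2203737, -1))) = Add(Mul(1757272, Rational(1904, 667418643)), Mul(-1, Rational(1, 2203737))) = Add(Rational(176097152, 35127297), Rational(-1, 2203737)) = Rational(129357258109909, 25803774702963)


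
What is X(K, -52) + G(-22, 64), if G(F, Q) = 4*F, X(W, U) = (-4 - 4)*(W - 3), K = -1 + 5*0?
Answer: -56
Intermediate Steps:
K = -1 (K = -1 + 0 = -1)
X(W, U) = 24 - 8*W (X(W, U) = -8*(-3 + W) = 24 - 8*W)
X(K, -52) + G(-22, 64) = (24 - 8*(-1)) + 4*(-22) = (24 + 8) - 88 = 32 - 88 = -56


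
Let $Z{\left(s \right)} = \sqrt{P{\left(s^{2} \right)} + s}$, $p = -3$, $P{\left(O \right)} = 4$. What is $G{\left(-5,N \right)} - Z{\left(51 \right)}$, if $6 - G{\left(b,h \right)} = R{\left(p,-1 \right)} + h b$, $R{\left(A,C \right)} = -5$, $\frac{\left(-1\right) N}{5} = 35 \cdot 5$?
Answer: $-4364 - \sqrt{55} \approx -4371.4$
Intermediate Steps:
$N = -875$ ($N = - 5 \cdot 35 \cdot 5 = \left(-5\right) 175 = -875$)
$Z{\left(s \right)} = \sqrt{4 + s}$
$G{\left(b,h \right)} = 11 - b h$ ($G{\left(b,h \right)} = 6 - \left(-5 + h b\right) = 6 - \left(-5 + b h\right) = 11 - b h$)
$G{\left(-5,N \right)} - Z{\left(51 \right)} = \left(11 - \left(-5\right) \left(-875\right)\right) - \sqrt{4 + 51} = \left(11 - 4375\right) - \sqrt{55} = -4364 - \sqrt{55}$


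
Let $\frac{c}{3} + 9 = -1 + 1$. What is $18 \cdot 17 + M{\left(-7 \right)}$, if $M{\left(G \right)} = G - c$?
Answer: $326$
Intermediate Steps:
$c = -27$ ($c = -27 + 3 \left(-1 + 1\right) = -27 + 3 \cdot 0 = -27 + 0 = -27$)
$M{\left(G \right)} = 27 + G$ ($M{\left(G \right)} = G - -27 = G + 27 = 27 + G$)
$18 \cdot 17 + M{\left(-7 \right)} = 18 \cdot 17 + \left(27 - 7\right) = 306 + 20 = 326$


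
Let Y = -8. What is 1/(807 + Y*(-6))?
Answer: 1/855 ≈ 0.0011696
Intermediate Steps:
1/(807 + Y*(-6)) = 1/(807 - 8*(-6)) = 1/(807 + 48) = 1/855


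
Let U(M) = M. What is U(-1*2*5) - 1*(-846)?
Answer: 836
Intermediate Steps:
U(-1*2*5) - 1*(-846) = -1*2*5 - 1*(-846) = -2*5 + 846 = -10 + 846 = 836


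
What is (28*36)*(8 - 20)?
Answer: -12096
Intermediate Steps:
(28*36)*(8 - 20) = 1008*(-12) = -12096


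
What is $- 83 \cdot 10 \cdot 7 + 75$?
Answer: $-5735$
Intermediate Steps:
$- 83 \cdot 10 \cdot 7 + 75 = \left(-83\right) 70 + 75 = -5810 + 75 = -5735$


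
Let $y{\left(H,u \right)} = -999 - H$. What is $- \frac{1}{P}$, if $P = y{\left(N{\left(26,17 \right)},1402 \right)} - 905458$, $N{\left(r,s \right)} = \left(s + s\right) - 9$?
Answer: $\frac{1}{906482} \approx 1.1032 \cdot 10^{-6}$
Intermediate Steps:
$N{\left(r,s \right)} = -9 + 2 s$ ($N{\left(r,s \right)} = 2 s - 9 = -9 + 2 s$)
$P = -906482$ ($P = \left(-999 - \left(-9 + 2 \cdot 17\right)\right) - 905458 = \left(-999 - \left(-9 + 34\right)\right) - 905458 = \left(-999 - 25\right) - 905458 = -1024 - 905458 = -906482$)
$- \frac{1}{P} = - \frac{1}{-906482} = \left(-1\right) \left(- \frac{1}{906482}\right) = \frac{1}{906482}$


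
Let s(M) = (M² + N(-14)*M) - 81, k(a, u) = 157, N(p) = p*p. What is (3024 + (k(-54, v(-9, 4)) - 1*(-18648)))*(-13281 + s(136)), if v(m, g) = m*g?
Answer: 693943910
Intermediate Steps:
N(p) = p²
v(m, g) = g*m
s(M) = -81 + M² + 196*M (s(M) = (M² + (-14)²*M) - 81 = (M² + 196*M) - 81 = -81 + M² + 196*M)
(3024 + (k(-54, v(-9, 4)) - 1*(-18648)))*(-13281 + s(136)) = (3024 + (157 - 1*(-18648)))*(-13281 + (-81 + 136² + 196*136)) = (3024 + (157 + 18648))*(-13281 + (-81 + 18496 + 26656)) = (3024 + 18805)*(-13281 + 45071) = 21829*31790 = 693943910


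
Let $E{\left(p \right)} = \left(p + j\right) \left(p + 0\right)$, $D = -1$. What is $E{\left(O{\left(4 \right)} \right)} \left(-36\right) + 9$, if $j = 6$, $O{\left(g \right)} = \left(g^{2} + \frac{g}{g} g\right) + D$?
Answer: $-17091$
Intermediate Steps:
$O{\left(g \right)} = -1 + g + g^{2}$ ($O{\left(g \right)} = \left(g^{2} + \frac{g}{g} g\right) - 1 = \left(g^{2} + 1 g\right) - 1 = \left(g^{2} + g\right) - 1 = \left(g + g^{2}\right) - 1 = -1 + g + g^{2}$)
$E{\left(p \right)} = p \left(6 + p\right)$ ($E{\left(p \right)} = \left(p + 6\right) \left(p + 0\right) = \left(6 + p\right) p = p \left(6 + p\right)$)
$E{\left(O{\left(4 \right)} \right)} \left(-36\right) + 9 = \left(-1 + 4 + 4^{2}\right) \left(6 + \left(-1 + 4 + 4^{2}\right)\right) \left(-36\right) + 9 = \left(-1 + 4 + 16\right) \left(6 + \left(-1 + 4 + 16\right)\right) \left(-36\right) + 9 = 19 \left(6 + 19\right) \left(-36\right) + 9 = 19 \cdot 25 \left(-36\right) + 9 = 475 \left(-36\right) + 9 = -17100 + 9 = -17091$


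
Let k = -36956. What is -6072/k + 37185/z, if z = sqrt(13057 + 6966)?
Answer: 1518/9239 + 37185*sqrt(20023)/20023 ≈ 262.95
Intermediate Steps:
z = sqrt(20023) ≈ 141.50
-6072/k + 37185/z = -6072/(-36956) + 37185/(sqrt(20023)) = -6072*(-1/36956) + 37185*(sqrt(20023)/20023) = 1518/9239 + 37185*sqrt(20023)/20023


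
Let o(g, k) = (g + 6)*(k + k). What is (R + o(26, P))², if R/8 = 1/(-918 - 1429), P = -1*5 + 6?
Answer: 22560040000/5508409 ≈ 4095.6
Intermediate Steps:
P = 1 (P = -5 + 6 = 1)
o(g, k) = 2*k*(6 + g) (o(g, k) = (6 + g)*(2*k) = 2*k*(6 + g))
R = -8/2347 (R = 8/(-918 - 1429) = 8/(-2347) = 8*(-1/2347) = -8/2347 ≈ -0.0034086)
(R + o(26, P))² = (-8/2347 + 2*1*(6 + 26))² = (-8/2347 + 2*1*32)² = (-8/2347 + 64)² = (150200/2347)² = 22560040000/5508409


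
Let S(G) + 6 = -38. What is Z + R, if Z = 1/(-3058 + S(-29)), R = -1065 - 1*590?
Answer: -5133811/3102 ≈ -1655.0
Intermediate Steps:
S(G) = -44 (S(G) = -6 - 38 = -44)
R = -1655 (R = -1065 - 590 = -1655)
Z = -1/3102 (Z = 1/(-3058 - 44) = 1/(-3102) = -1/3102 ≈ -0.00032237)
Z + R = -1/3102 - 1655 = -5133811/3102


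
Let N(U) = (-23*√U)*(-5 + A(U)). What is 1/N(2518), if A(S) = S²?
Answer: -√2518/367193234566 ≈ -1.3666e-10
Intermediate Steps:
N(U) = -23*√U*(-5 + U²) (N(U) = (-23*√U)*(-5 + U²) = -23*√U*(-5 + U²))
1/N(2518) = 1/(23*√2518*(5 - 1*2518²)) = 1/(23*√2518*(5 - 1*6340324)) = 1/(23*√2518*(5 - 6340324)) = 1/(23*√2518*(-6340319)) = 1/(-145827337*√2518) = -√2518/367193234566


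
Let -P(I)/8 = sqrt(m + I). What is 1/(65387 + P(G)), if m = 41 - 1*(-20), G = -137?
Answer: 65387/4275464633 + 16*I*sqrt(19)/4275464633 ≈ 1.5294e-5 + 1.6312e-8*I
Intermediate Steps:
m = 61 (m = 41 + 20 = 61)
P(I) = -8*sqrt(61 + I)
1/(65387 + P(G)) = 1/(65387 - 8*sqrt(61 - 137)) = 1/(65387 - 16*I*sqrt(19))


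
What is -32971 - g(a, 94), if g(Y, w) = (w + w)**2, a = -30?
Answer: -68315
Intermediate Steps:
g(Y, w) = 4*w**2 (g(Y, w) = (2*w)**2 = 4*w**2)
-32971 - g(a, 94) = -32971 - 4*94**2 = -32971 - 4*8836 = -32971 - 1*35344 = -32971 - 35344 = -68315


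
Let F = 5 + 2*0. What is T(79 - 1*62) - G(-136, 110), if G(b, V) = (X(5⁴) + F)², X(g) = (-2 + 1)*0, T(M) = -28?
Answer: -53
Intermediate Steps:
F = 5 (F = 5 + 0 = 5)
X(g) = 0 (X(g) = -1*0 = 0)
G(b, V) = 25 (G(b, V) = (0 + 5)² = 5² = 25)
T(79 - 1*62) - G(-136, 110) = -28 - 1*25 = -28 - 25 = -53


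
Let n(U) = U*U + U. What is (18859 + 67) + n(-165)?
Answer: 45986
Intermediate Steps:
n(U) = U + U² (n(U) = U² + U = U + U²)
(18859 + 67) + n(-165) = (18859 + 67) - 165*(1 - 165) = 18926 - 165*(-164) = 18926 + 27060 = 45986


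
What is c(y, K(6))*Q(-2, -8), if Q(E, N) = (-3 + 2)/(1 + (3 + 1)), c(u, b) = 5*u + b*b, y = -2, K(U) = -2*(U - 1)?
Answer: -18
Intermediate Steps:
K(U) = 2 - 2*U (K(U) = -2*(-1 + U) = 2 - 2*U)
c(u, b) = b² + 5*u (c(u, b) = 5*u + b² = b² + 5*u)
Q(E, N) = -⅕ (Q(E, N) = -1/(1 + 4) = -1/5 = -1*⅕ = -⅕)
c(y, K(6))*Q(-2, -8) = ((2 - 2*6)² + 5*(-2))*(-⅕) = ((2 - 12)² - 10)*(-⅕) = ((-10)² - 10)*(-⅕) = (100 - 10)*(-⅕) = 90*(-⅕) = -18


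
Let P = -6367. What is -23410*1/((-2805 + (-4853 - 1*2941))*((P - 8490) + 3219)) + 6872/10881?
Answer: 141235743509/223697332287 ≈ 0.63137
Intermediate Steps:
-23410*1/((-2805 + (-4853 - 1*2941))*((P - 8490) + 3219)) + 6872/10881 = -23410*1/((-2805 + (-4853 - 1*2941))*((-6367 - 8490) + 3219)) + 6872/10881 = -23410*1/((-14857 + 3219)*(-2805 + (-4853 - 2941))) + 6872*(1/10881) = -23410*(-1/(11638*(-2805 - 7794))) + 6872/10881 = -23410/((-10599*(-11638))) + 6872/10881 = -23410/123351162 + 6872/10881 = -23410*1/123351162 + 6872/10881 = -11705/61675581 + 6872/10881 = 141235743509/223697332287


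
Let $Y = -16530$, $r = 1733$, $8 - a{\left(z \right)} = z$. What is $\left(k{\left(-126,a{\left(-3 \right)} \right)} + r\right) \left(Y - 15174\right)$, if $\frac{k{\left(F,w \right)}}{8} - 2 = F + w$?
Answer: $-26282616$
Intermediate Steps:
$a{\left(z \right)} = 8 - z$
$k{\left(F,w \right)} = 16 + 8 F + 8 w$ ($k{\left(F,w \right)} = 16 + 8 \left(F + w\right) = 16 + \left(8 F + 8 w\right) = 16 + 8 F + 8 w$)
$\left(k{\left(-126,a{\left(-3 \right)} \right)} + r\right) \left(Y - 15174\right) = \left(\left(16 + 8 \left(-126\right) + 8 \left(8 - -3\right)\right) + 1733\right) \left(-16530 - 15174\right) = \left(\left(16 - 1008 + 8 \left(8 + 3\right)\right) + 1733\right) \left(-31704\right) = \left(\left(16 - 1008 + 8 \cdot 11\right) + 1733\right) \left(-31704\right) = \left(\left(16 - 1008 + 88\right) + 1733\right) \left(-31704\right) = \left(-904 + 1733\right) \left(-31704\right) = 829 \left(-31704\right) = -26282616$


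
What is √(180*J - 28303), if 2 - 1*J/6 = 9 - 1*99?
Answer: √71057 ≈ 266.57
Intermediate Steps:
J = 552 (J = 12 - 6*(9 - 1*99) = 12 - 6*(9 - 99) = 12 - 6*(-90) = 12 + 540 = 552)
√(180*J - 28303) = √(180*552 - 28303) = √(99360 - 28303) = √71057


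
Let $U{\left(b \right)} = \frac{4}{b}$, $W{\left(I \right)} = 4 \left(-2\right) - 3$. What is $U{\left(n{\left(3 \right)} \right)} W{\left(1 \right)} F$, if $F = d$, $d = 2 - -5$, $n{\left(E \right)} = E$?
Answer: $- \frac{308}{3} \approx -102.67$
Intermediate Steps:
$W{\left(I \right)} = -11$ ($W{\left(I \right)} = -8 - 3 = -11$)
$d = 7$ ($d = 2 + 5 = 7$)
$F = 7$
$U{\left(n{\left(3 \right)} \right)} W{\left(1 \right)} F = \frac{4}{3} \left(-11\right) 7 = \left(- \frac{44}{3}\right) 7 = - \frac{308}{3}$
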